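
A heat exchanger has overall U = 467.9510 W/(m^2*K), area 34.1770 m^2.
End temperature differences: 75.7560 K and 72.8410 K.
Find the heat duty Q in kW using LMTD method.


LMTD = 74.2890 K
Q = 467.9510 * 34.1770 * 74.2890 = 1188115.4583 W = 1188.1155 kW

1188.1155 kW


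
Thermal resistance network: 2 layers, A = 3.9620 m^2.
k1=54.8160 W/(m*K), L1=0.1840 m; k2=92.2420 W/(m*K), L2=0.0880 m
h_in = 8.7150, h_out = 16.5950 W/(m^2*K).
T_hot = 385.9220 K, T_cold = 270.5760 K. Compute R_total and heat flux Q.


R_conv_in = 1/(8.7150*3.9620) = 0.0290
R_1 = 0.1840/(54.8160*3.9620) = 0.0008
R_2 = 0.0880/(92.2420*3.9620) = 0.0002
R_conv_out = 1/(16.5950*3.9620) = 0.0152
R_total = 0.0453 K/W
Q = 115.3460 / 0.0453 = 2548.5995 W

R_total = 0.0453 K/W, Q = 2548.5995 W


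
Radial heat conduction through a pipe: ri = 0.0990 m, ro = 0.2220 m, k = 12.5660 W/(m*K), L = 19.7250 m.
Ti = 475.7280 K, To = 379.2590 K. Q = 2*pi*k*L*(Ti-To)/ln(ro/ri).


dT = 96.4690 K
ln(ro/ri) = 0.8076
Q = 2*pi*12.5660*19.7250*96.4690 / 0.8076 = 186040.8180 W

186040.8180 W


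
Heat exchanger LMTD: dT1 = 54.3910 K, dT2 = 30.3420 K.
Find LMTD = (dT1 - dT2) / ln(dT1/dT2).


dT1/dT2 = 1.7926
ln(dT1/dT2) = 0.5837
LMTD = 24.0490 / 0.5837 = 41.2034 K

41.2034 K


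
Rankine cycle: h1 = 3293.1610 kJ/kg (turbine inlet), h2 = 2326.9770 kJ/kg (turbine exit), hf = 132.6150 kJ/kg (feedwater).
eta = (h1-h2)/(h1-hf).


W = 966.1840 kJ/kg
Q_in = 3160.5460 kJ/kg
eta = 0.3057 = 30.5702%

eta = 30.5702%


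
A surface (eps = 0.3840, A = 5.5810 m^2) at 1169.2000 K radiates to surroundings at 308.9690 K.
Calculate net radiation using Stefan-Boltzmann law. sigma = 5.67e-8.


T^4 = 1.8688e+12
Tsurr^4 = 9.1130e+09
Q = 0.3840 * 5.67e-8 * 5.5810 * 1.8597e+12 = 225974.0314 W

225974.0314 W


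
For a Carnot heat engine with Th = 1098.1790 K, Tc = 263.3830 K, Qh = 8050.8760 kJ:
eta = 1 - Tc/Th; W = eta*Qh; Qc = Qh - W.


eta = 1 - 263.3830/1098.1790 = 0.7602
W = 0.7602 * 8050.8760 = 6119.9851 kJ
Qc = 8050.8760 - 6119.9851 = 1930.8909 kJ

eta = 76.0164%, W = 6119.9851 kJ, Qc = 1930.8909 kJ


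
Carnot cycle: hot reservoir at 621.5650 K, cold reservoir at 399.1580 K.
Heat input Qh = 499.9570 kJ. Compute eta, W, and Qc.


eta = 1 - 399.1580/621.5650 = 0.3578
W = 0.3578 * 499.9570 = 178.8935 kJ
Qc = 499.9570 - 178.8935 = 321.0635 kJ

eta = 35.7818%, W = 178.8935 kJ, Qc = 321.0635 kJ


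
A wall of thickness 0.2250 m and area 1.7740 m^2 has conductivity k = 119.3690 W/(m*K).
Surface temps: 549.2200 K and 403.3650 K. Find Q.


dT = 145.8550 K
Q = 119.3690 * 1.7740 * 145.8550 / 0.2250 = 137272.6364 W

137272.6364 W


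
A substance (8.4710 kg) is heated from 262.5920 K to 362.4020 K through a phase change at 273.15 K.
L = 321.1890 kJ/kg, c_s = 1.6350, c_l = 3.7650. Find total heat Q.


Q1 (sensible, solid) = 8.4710 * 1.6350 * 10.5580 = 146.2292 kJ
Q2 (latent) = 8.4710 * 321.1890 = 2720.7920 kJ
Q3 (sensible, liquid) = 8.4710 * 3.7650 * 89.2520 = 2846.5422 kJ
Q_total = 5713.5634 kJ

5713.5634 kJ


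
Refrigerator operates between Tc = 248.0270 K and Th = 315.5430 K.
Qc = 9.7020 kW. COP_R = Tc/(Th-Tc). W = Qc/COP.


COP = 248.0270 / 67.5160 = 3.6736
W = 9.7020 / 3.6736 = 2.6410 kW

COP = 3.6736, W = 2.6410 kW


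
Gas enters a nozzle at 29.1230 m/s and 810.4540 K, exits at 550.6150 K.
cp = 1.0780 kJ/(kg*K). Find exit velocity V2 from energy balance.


dT = 259.8390 K
2*cp*1000*dT = 560212.8840
V1^2 = 848.1491
V2 = sqrt(561061.0331) = 749.0401 m/s

749.0401 m/s


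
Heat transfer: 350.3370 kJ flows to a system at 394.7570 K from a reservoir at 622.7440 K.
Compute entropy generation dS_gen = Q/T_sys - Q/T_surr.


dS_sys = 350.3370/394.7570 = 0.8875 kJ/K
dS_surr = -350.3370/622.7440 = -0.5626 kJ/K
dS_gen = 0.8875 - 0.5626 = 0.3249 kJ/K (irreversible)

dS_gen = 0.3249 kJ/K, irreversible


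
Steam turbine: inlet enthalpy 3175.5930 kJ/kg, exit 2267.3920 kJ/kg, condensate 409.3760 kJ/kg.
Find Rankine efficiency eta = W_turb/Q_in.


W = 908.2010 kJ/kg
Q_in = 2766.2170 kJ/kg
eta = 0.3283 = 32.8319%

eta = 32.8319%


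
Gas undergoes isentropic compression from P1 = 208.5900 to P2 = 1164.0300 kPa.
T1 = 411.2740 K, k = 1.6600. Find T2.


(k-1)/k = 0.3976
(P2/P1)^exp = 1.9809
T2 = 411.2740 * 1.9809 = 814.7049 K

814.7049 K


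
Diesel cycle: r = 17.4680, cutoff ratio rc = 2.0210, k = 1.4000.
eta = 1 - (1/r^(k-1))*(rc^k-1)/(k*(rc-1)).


r^(k-1) = 3.1398
rc^k = 2.6779
eta = 0.6261 = 62.6137%

62.6137%


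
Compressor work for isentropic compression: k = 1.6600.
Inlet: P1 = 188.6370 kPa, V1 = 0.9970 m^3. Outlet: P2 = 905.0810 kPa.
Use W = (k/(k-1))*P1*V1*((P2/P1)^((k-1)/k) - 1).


(k-1)/k = 0.3976
(P2/P1)^exp = 1.8654
W = 2.5152 * 188.6370 * 0.9970 * (1.8654 - 1) = 409.3805 kJ

409.3805 kJ


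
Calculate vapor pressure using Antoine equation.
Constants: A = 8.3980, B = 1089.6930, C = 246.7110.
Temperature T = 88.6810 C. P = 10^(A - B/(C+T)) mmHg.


C+T = 335.3920
B/(C+T) = 3.2490
log10(P) = 8.3980 - 3.2490 = 5.1490
P = 10^5.1490 = 140924.6305 mmHg

140924.6305 mmHg


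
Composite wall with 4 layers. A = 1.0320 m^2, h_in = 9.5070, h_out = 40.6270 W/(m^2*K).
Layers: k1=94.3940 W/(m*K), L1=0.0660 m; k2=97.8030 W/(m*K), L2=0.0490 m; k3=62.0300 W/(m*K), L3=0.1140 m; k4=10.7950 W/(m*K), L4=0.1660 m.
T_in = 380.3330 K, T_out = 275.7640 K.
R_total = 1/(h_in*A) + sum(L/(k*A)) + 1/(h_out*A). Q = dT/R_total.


R_conv_in = 1/(9.5070*1.0320) = 0.1019
R_1 = 0.0660/(94.3940*1.0320) = 0.0007
R_2 = 0.0490/(97.8030*1.0320) = 0.0005
R_3 = 0.1140/(62.0300*1.0320) = 0.0018
R_4 = 0.1660/(10.7950*1.0320) = 0.0149
R_conv_out = 1/(40.6270*1.0320) = 0.0239
R_total = 0.1436 K/W
Q = 104.5690 / 0.1436 = 728.0974 W

R_total = 0.1436 K/W, Q = 728.0974 W


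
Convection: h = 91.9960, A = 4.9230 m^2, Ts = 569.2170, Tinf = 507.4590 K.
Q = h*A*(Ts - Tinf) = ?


dT = 61.7580 K
Q = 91.9960 * 4.9230 * 61.7580 = 27969.9702 W

27969.9702 W


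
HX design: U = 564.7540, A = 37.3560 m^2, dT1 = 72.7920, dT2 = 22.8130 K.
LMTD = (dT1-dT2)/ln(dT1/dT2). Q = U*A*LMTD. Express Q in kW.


LMTD = 43.0751 K
Q = 564.7540 * 37.3560 * 43.0751 = 908753.5469 W = 908.7535 kW

908.7535 kW


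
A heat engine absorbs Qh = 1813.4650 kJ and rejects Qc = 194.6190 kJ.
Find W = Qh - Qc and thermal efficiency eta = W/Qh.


W = 1813.4650 - 194.6190 = 1618.8460 kJ
eta = 1618.8460 / 1813.4650 = 0.8927 = 89.2681%

W = 1618.8460 kJ, eta = 89.2681%


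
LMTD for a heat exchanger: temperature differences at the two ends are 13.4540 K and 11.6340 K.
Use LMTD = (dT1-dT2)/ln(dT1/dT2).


dT1/dT2 = 1.1564
ln(dT1/dT2) = 0.1453
LMTD = 1.8200 / 0.1453 = 12.5220 K

12.5220 K


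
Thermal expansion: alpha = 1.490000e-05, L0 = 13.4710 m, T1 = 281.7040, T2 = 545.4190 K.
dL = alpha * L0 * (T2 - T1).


dT = 263.7150 K
dL = 1.490000e-05 * 13.4710 * 263.7150 = 0.052932 m
L_final = 13.523932 m

dL = 0.052932 m


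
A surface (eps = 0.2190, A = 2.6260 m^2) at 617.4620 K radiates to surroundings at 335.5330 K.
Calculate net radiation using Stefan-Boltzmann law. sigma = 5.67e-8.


T^4 = 1.4536e+11
Tsurr^4 = 1.2675e+10
Q = 0.2190 * 5.67e-8 * 2.6260 * 1.3268e+11 = 4326.5332 W

4326.5332 W


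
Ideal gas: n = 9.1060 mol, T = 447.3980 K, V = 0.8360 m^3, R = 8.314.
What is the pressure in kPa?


P = nRT/V = 9.1060 * 8.314 * 447.3980 / 0.8360
= 33871.2874 / 0.8360 = 40515.8941 Pa = 40.5159 kPa

40.5159 kPa


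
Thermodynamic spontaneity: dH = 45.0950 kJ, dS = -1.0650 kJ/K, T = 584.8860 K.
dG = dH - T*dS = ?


T*dS = 584.8860 * -1.0650 = -622.9036 kJ
dG = 45.0950 + 622.9036 = 667.9986 kJ (non-spontaneous)

dG = 667.9986 kJ, non-spontaneous


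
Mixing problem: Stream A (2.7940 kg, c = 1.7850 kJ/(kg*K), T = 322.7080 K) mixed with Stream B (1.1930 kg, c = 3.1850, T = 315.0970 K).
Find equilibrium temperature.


num = 2806.7140
den = 8.7870
Tf = 319.4168 K

319.4168 K


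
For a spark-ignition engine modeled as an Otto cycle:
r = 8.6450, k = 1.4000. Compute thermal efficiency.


r^(k-1) = 2.3698
eta = 1 - 1/2.3698 = 0.5780 = 57.8018%

57.8018%


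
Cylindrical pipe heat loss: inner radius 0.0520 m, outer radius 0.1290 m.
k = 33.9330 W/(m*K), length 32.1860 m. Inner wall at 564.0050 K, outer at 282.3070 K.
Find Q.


dT = 281.6980 K
ln(ro/ri) = 0.9086
Q = 2*pi*33.9330*32.1860*281.6980 / 0.9086 = 2127625.2288 W

2127625.2288 W


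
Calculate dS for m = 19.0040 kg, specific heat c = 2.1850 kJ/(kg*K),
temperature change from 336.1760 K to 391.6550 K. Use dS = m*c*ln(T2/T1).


T2/T1 = 1.1650
ln(T2/T1) = 0.1527
dS = 19.0040 * 2.1850 * 0.1527 = 6.3426 kJ/K

6.3426 kJ/K


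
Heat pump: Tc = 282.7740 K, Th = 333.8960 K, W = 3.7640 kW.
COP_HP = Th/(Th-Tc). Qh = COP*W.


COP = 333.8960 / 51.1220 = 6.5314
Qh = 6.5314 * 3.7640 = 24.5840 kW

COP = 6.5314, Qh = 24.5840 kW


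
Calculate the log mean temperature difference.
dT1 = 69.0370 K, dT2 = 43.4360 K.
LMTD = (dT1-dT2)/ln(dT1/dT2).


dT1/dT2 = 1.5894
ln(dT1/dT2) = 0.4634
LMTD = 25.6010 / 0.4634 = 55.2515 K

55.2515 K


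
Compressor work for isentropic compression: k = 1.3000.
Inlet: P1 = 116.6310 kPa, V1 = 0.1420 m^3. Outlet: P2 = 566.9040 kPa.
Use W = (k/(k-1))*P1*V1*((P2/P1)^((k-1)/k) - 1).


(k-1)/k = 0.2308
(P2/P1)^exp = 1.4404
W = 4.3333 * 116.6310 * 0.1420 * (1.4404 - 1) = 31.6026 kJ

31.6026 kJ


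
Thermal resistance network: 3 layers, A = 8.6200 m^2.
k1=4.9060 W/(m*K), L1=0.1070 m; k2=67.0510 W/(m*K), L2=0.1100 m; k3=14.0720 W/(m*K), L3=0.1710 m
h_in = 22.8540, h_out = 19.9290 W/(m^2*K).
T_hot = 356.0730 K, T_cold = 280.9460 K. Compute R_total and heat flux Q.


R_conv_in = 1/(22.8540*8.6200) = 0.0051
R_1 = 0.1070/(4.9060*8.6200) = 0.0025
R_2 = 0.1100/(67.0510*8.6200) = 0.0002
R_3 = 0.1710/(14.0720*8.6200) = 0.0014
R_conv_out = 1/(19.9290*8.6200) = 0.0058
R_total = 0.0150 K/W
Q = 75.1270 / 0.0150 = 4999.3221 W

R_total = 0.0150 K/W, Q = 4999.3221 W


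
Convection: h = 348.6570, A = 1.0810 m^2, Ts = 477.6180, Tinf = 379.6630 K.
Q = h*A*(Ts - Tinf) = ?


dT = 97.9550 K
Q = 348.6570 * 1.0810 * 97.9550 = 36919.0648 W

36919.0648 W


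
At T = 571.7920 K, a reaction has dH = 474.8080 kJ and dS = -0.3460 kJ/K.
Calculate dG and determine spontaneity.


T*dS = 571.7920 * -0.3460 = -197.8400 kJ
dG = 474.8080 + 197.8400 = 672.6480 kJ (non-spontaneous)

dG = 672.6480 kJ, non-spontaneous


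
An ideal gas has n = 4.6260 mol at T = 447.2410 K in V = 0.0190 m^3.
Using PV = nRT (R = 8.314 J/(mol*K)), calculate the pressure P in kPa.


P = nRT/V = 4.6260 * 8.314 * 447.2410 / 0.0190
= 17201.1411 / 0.0190 = 905323.2160 Pa = 905.3232 kPa

905.3232 kPa


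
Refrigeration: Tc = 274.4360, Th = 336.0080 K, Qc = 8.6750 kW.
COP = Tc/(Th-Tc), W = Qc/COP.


COP = 274.4360 / 61.5720 = 4.4572
W = 8.6750 / 4.4572 = 1.9463 kW

COP = 4.4572, W = 1.9463 kW


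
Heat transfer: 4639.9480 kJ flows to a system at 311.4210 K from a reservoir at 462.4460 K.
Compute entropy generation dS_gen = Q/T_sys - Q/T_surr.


dS_sys = 4639.9480/311.4210 = 14.8993 kJ/K
dS_surr = -4639.9480/462.4460 = -10.0335 kJ/K
dS_gen = 14.8993 - 10.0335 = 4.8658 kJ/K (irreversible)

dS_gen = 4.8658 kJ/K, irreversible


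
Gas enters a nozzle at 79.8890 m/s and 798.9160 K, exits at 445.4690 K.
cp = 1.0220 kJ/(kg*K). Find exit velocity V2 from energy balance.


dT = 353.4470 K
2*cp*1000*dT = 722445.6680
V1^2 = 6382.2523
V2 = sqrt(728827.9203) = 853.7142 m/s

853.7142 m/s


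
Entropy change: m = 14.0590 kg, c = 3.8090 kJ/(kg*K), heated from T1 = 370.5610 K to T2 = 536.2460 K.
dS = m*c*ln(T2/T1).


T2/T1 = 1.4471
ln(T2/T1) = 0.3696
dS = 14.0590 * 3.8090 * 0.3696 = 19.7910 kJ/K

19.7910 kJ/K


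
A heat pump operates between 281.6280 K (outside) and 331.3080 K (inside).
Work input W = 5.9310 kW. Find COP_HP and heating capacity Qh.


COP = 331.3080 / 49.6800 = 6.6688
Qh = 6.6688 * 5.9310 = 39.5529 kW

COP = 6.6688, Qh = 39.5529 kW


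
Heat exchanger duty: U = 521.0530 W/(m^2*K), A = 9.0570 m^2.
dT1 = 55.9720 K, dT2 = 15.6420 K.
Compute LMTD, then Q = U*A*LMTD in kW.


LMTD = 31.6341 K
Q = 521.0530 * 9.0570 * 31.6341 = 149286.6964 W = 149.2867 kW

149.2867 kW


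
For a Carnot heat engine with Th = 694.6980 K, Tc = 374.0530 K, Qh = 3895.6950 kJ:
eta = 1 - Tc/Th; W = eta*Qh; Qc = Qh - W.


eta = 1 - 374.0530/694.6980 = 0.4616
W = 0.4616 * 3895.6950 = 1798.0981 kJ
Qc = 3895.6950 - 1798.0981 = 2097.5969 kJ

eta = 46.1560%, W = 1798.0981 kJ, Qc = 2097.5969 kJ


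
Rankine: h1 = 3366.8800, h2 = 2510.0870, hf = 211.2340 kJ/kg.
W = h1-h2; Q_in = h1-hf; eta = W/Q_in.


W = 856.7930 kJ/kg
Q_in = 3155.6460 kJ/kg
eta = 0.2715 = 27.1511%

eta = 27.1511%


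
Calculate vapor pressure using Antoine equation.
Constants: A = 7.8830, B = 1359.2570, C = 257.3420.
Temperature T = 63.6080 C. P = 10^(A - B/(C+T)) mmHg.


C+T = 320.9500
B/(C+T) = 4.2351
log10(P) = 7.8830 - 4.2351 = 3.6479
P = 10^3.6479 = 4445.2362 mmHg

4445.2362 mmHg


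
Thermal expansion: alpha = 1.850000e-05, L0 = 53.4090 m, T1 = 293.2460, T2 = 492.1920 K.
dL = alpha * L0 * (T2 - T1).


dT = 198.9460 K
dL = 1.850000e-05 * 53.4090 * 198.9460 = 0.196572 m
L_final = 53.605572 m

dL = 0.196572 m


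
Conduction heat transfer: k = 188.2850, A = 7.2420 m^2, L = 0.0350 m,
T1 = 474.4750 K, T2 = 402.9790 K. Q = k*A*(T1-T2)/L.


dT = 71.4960 K
Q = 188.2850 * 7.2420 * 71.4960 / 0.0350 = 2785402.3890 W

2785402.3890 W


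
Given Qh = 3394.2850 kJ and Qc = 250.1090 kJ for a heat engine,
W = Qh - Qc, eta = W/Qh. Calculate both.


W = 3394.2850 - 250.1090 = 3144.1760 kJ
eta = 3144.1760 / 3394.2850 = 0.9263 = 92.6315%

W = 3144.1760 kJ, eta = 92.6315%


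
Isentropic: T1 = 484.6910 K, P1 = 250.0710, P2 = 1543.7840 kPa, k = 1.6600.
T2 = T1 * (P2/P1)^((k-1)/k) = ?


(k-1)/k = 0.3976
(P2/P1)^exp = 2.0621
T2 = 484.6910 * 2.0621 = 999.4691 K

999.4691 K


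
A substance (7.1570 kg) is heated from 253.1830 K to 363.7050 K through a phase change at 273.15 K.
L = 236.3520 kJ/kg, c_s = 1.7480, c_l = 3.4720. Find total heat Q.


Q1 (sensible, solid) = 7.1570 * 1.7480 * 19.9670 = 249.7959 kJ
Q2 (latent) = 7.1570 * 236.3520 = 1691.5713 kJ
Q3 (sensible, liquid) = 7.1570 * 3.4720 * 90.5550 = 2250.2106 kJ
Q_total = 4191.5778 kJ

4191.5778 kJ


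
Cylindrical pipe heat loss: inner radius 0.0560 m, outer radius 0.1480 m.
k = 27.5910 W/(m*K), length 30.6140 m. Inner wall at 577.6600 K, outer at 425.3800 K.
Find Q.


dT = 152.2800 K
ln(ro/ri) = 0.9719
Q = 2*pi*27.5910*30.6140*152.2800 / 0.9719 = 831584.3113 W

831584.3113 W


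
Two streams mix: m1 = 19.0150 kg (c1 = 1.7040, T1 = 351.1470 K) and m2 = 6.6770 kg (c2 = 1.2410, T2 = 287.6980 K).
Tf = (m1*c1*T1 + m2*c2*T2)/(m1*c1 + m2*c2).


num = 13761.6214
den = 40.6877
Tf = 338.2254 K

338.2254 K


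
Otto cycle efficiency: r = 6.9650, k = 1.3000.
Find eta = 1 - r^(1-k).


r^(k-1) = 1.7901
eta = 1 - 1/1.7901 = 0.4414 = 44.1371%

44.1371%


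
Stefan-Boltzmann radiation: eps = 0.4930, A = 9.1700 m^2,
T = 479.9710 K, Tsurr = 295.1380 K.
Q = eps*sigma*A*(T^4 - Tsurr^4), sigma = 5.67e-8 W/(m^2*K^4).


T^4 = 5.3071e+10
Tsurr^4 = 7.5875e+09
Q = 0.4930 * 5.67e-8 * 9.1700 * 4.5484e+10 = 11658.8593 W

11658.8593 W


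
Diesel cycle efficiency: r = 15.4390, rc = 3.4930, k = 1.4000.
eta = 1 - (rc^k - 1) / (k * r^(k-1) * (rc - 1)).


r^(k-1) = 2.9885
rc^k = 5.7607
eta = 0.5436 = 54.3568%

54.3568%


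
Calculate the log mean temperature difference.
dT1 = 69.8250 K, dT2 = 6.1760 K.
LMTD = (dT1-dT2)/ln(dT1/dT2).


dT1/dT2 = 11.3059
ln(dT1/dT2) = 2.4253
LMTD = 63.6490 / 2.4253 = 26.2435 K

26.2435 K


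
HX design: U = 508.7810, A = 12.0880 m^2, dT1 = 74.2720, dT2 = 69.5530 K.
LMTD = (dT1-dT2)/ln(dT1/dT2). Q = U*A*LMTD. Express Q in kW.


LMTD = 71.8867 K
Q = 508.7810 * 12.0880 * 71.8867 = 442113.5289 W = 442.1135 kW

442.1135 kW


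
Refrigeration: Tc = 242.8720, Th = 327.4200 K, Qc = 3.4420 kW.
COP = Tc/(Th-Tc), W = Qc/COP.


COP = 242.8720 / 84.5480 = 2.8726
W = 3.4420 / 2.8726 = 1.1982 kW

COP = 2.8726, W = 1.1982 kW


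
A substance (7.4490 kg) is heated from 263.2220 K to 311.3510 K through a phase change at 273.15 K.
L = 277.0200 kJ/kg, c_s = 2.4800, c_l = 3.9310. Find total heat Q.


Q1 (sensible, solid) = 7.4490 * 2.4800 * 9.9280 = 183.4051 kJ
Q2 (latent) = 7.4490 * 277.0200 = 2063.5220 kJ
Q3 (sensible, liquid) = 7.4490 * 3.9310 * 38.2010 = 1118.6024 kJ
Q_total = 3365.5295 kJ

3365.5295 kJ


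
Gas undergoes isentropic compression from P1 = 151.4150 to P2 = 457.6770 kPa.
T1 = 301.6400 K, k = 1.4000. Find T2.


(k-1)/k = 0.2857
(P2/P1)^exp = 1.3717
T2 = 301.6400 * 1.3717 = 413.7550 K

413.7550 K


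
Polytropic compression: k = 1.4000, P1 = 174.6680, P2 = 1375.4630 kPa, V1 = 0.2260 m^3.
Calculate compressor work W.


(k-1)/k = 0.2857
(P2/P1)^exp = 1.8033
W = 3.5000 * 174.6680 * 0.2260 * (1.8033 - 1) = 110.9855 kJ

110.9855 kJ


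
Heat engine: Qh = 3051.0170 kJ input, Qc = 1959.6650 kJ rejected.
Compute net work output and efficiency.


W = 3051.0170 - 1959.6650 = 1091.3520 kJ
eta = 1091.3520 / 3051.0170 = 0.3577 = 35.7701%

W = 1091.3520 kJ, eta = 35.7701%


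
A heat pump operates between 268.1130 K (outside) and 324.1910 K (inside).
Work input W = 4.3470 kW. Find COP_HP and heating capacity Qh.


COP = 324.1910 / 56.0780 = 5.7811
Qh = 5.7811 * 4.3470 = 25.1303 kW

COP = 5.7811, Qh = 25.1303 kW


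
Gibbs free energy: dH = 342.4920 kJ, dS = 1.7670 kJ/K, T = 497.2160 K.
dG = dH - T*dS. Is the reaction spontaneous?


T*dS = 497.2160 * 1.7670 = 878.5807 kJ
dG = 342.4920 - 878.5807 = -536.0887 kJ (spontaneous)

dG = -536.0887 kJ, spontaneous


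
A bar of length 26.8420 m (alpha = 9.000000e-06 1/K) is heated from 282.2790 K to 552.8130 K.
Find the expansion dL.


dT = 270.5340 K
dL = 9.000000e-06 * 26.8420 * 270.5340 = 0.065355 m
L_final = 26.907355 m

dL = 0.065355 m


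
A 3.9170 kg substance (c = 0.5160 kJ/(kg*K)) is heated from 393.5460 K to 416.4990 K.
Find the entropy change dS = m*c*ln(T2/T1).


T2/T1 = 1.0583
ln(T2/T1) = 0.0567
dS = 3.9170 * 0.5160 * 0.0567 = 0.1146 kJ/K

0.1146 kJ/K


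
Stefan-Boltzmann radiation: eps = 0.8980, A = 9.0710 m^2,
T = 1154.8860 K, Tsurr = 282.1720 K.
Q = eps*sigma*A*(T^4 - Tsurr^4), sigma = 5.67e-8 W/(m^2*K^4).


T^4 = 1.7789e+12
Tsurr^4 = 6.3395e+09
Q = 0.8980 * 5.67e-8 * 9.0710 * 1.7726e+12 = 818692.0565 W

818692.0565 W


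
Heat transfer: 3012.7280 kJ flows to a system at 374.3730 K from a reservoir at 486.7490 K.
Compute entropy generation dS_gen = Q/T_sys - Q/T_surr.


dS_sys = 3012.7280/374.3730 = 8.0474 kJ/K
dS_surr = -3012.7280/486.7490 = -6.1895 kJ/K
dS_gen = 8.0474 - 6.1895 = 1.8579 kJ/K (irreversible)

dS_gen = 1.8579 kJ/K, irreversible


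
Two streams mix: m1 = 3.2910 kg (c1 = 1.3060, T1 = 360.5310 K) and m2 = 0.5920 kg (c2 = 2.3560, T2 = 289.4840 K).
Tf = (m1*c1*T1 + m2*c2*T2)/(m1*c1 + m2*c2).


num = 1953.3372
den = 5.6928
Tf = 343.1243 K

343.1243 K


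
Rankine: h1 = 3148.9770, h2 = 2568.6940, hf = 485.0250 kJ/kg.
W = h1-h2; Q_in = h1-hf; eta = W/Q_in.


W = 580.2830 kJ/kg
Q_in = 2663.9520 kJ/kg
eta = 0.2178 = 21.7828%

eta = 21.7828%


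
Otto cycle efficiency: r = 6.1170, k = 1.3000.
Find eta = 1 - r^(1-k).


r^(k-1) = 1.7217
eta = 1 - 1/1.7217 = 0.4192 = 41.9184%

41.9184%


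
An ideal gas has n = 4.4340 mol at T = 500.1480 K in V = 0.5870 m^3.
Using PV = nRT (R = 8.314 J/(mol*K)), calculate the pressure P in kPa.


P = nRT/V = 4.4340 * 8.314 * 500.1480 / 0.5870
= 18437.5939 / 0.5870 = 31409.8704 Pa = 31.4099 kPa

31.4099 kPa


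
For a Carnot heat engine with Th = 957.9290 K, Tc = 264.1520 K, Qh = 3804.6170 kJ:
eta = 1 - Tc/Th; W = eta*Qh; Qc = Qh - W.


eta = 1 - 264.1520/957.9290 = 0.7242
W = 0.7242 * 3804.6170 = 2755.4816 kJ
Qc = 3804.6170 - 2755.4816 = 1049.1354 kJ

eta = 72.4247%, W = 2755.4816 kJ, Qc = 1049.1354 kJ


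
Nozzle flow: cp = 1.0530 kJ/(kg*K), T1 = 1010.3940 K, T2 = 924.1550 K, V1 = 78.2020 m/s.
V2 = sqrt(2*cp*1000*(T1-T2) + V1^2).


dT = 86.2390 K
2*cp*1000*dT = 181619.3340
V1^2 = 6115.5528
V2 = sqrt(187734.8868) = 433.2838 m/s

433.2838 m/s


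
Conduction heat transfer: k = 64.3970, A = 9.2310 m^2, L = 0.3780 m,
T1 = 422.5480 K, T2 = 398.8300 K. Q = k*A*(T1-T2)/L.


dT = 23.7180 K
Q = 64.3970 * 9.2310 * 23.7180 / 0.3780 = 37299.2974 W

37299.2974 W


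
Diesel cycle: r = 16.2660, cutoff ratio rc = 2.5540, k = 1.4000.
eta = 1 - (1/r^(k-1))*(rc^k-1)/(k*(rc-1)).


r^(k-1) = 3.0515
rc^k = 3.7163
eta = 0.5908 = 59.0848%

59.0848%


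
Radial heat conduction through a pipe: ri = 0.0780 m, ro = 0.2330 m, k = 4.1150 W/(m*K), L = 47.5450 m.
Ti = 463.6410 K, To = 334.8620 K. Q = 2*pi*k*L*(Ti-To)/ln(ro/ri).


dT = 128.7790 K
ln(ro/ri) = 1.0943
Q = 2*pi*4.1150*47.5450*128.7790 / 1.0943 = 144660.9960 W

144660.9960 W


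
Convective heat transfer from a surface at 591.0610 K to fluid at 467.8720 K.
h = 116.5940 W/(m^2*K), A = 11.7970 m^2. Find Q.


dT = 123.1890 K
Q = 116.5940 * 11.7970 * 123.1890 = 169441.4702 W

169441.4702 W


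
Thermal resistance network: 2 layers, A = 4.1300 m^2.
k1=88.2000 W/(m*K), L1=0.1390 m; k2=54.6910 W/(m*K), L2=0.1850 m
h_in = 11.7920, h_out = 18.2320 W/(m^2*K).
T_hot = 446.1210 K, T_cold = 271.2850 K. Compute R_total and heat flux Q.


R_conv_in = 1/(11.7920*4.1300) = 0.0205
R_1 = 0.1390/(88.2000*4.1300) = 0.0004
R_2 = 0.1850/(54.6910*4.1300) = 0.0008
R_conv_out = 1/(18.2320*4.1300) = 0.0133
R_total = 0.0350 K/W
Q = 174.8360 / 0.0350 = 4993.2252 W

R_total = 0.0350 K/W, Q = 4993.2252 W


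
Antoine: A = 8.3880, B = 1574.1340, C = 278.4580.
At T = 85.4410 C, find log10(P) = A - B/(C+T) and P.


C+T = 363.8990
B/(C+T) = 4.3257
log10(P) = 8.3880 - 4.3257 = 4.0623
P = 10^4.0623 = 11541.3276 mmHg

11541.3276 mmHg


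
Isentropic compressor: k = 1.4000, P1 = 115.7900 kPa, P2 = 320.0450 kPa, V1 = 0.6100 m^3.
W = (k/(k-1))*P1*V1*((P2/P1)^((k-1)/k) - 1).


(k-1)/k = 0.2857
(P2/P1)^exp = 1.3371
W = 3.5000 * 115.7900 * 0.6100 * (1.3371 - 1) = 83.3277 kJ

83.3277 kJ


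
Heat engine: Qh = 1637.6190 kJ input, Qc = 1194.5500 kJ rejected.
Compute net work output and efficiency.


W = 1637.6190 - 1194.5500 = 443.0690 kJ
eta = 443.0690 / 1637.6190 = 0.2706 = 27.0557%

W = 443.0690 kJ, eta = 27.0557%


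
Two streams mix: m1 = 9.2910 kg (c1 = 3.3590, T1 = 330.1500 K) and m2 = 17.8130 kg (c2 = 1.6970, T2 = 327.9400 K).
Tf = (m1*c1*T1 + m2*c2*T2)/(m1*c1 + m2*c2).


num = 20216.6631
den = 61.4371
Tf = 329.0626 K

329.0626 K


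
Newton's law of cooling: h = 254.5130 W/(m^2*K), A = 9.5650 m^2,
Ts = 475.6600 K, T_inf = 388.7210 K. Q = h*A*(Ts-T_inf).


dT = 86.9390 K
Q = 254.5130 * 9.5650 * 86.9390 = 211645.7661 W

211645.7661 W


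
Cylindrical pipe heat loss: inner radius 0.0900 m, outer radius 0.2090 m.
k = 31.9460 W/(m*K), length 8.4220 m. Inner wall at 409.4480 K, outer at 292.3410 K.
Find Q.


dT = 117.1070 K
ln(ro/ri) = 0.8425
Q = 2*pi*31.9460*8.4220*117.1070 / 0.8425 = 234969.7028 W

234969.7028 W


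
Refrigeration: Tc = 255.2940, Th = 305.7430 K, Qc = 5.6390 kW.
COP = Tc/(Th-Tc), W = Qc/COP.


COP = 255.2940 / 50.4490 = 5.0604
W = 5.6390 / 5.0604 = 1.1143 kW

COP = 5.0604, W = 1.1143 kW


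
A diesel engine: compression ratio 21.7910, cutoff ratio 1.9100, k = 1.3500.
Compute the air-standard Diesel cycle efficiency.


r^(k-1) = 2.9403
rc^k = 2.3955
eta = 0.6137 = 61.3672%

61.3672%


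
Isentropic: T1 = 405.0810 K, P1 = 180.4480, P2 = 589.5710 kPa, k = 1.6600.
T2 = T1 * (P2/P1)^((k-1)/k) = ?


(k-1)/k = 0.3976
(P2/P1)^exp = 1.6012
T2 = 405.0810 * 1.6012 = 648.5993 K

648.5993 K


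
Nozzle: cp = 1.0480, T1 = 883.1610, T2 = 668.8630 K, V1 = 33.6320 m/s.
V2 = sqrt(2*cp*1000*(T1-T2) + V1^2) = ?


dT = 214.2980 K
2*cp*1000*dT = 449168.6080
V1^2 = 1131.1114
V2 = sqrt(450299.7194) = 671.0438 m/s

671.0438 m/s


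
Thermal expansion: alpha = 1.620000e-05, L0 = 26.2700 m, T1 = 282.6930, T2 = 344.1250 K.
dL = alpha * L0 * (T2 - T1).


dT = 61.4320 K
dL = 1.620000e-05 * 26.2700 * 61.4320 = 0.026144 m
L_final = 26.296144 m

dL = 0.026144 m


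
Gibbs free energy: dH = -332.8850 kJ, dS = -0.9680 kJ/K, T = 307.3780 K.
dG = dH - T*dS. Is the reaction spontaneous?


T*dS = 307.3780 * -0.9680 = -297.5419 kJ
dG = -332.8850 + 297.5419 = -35.3431 kJ (spontaneous)

dG = -35.3431 kJ, spontaneous


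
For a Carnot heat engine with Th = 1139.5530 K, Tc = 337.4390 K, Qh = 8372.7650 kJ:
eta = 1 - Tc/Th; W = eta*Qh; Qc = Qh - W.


eta = 1 - 337.4390/1139.5530 = 0.7039
W = 0.7039 * 8372.7650 = 5893.4618 kJ
Qc = 8372.7650 - 5893.4618 = 2479.3032 kJ

eta = 70.3885%, W = 5893.4618 kJ, Qc = 2479.3032 kJ


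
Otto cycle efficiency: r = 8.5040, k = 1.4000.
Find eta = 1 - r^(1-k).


r^(k-1) = 2.3542
eta = 1 - 1/2.3542 = 0.5752 = 57.5233%

57.5233%


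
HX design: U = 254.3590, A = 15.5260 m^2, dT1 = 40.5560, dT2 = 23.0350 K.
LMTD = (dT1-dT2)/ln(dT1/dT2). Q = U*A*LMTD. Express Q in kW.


LMTD = 30.9739 K
Q = 254.3590 * 15.5260 * 30.9739 = 122321.6273 W = 122.3216 kW

122.3216 kW


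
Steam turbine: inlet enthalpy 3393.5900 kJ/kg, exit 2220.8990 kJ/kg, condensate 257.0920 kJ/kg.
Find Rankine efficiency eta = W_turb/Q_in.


W = 1172.6910 kJ/kg
Q_in = 3136.4980 kJ/kg
eta = 0.3739 = 37.3885%

eta = 37.3885%


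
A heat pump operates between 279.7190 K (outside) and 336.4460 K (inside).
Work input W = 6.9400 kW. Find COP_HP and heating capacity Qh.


COP = 336.4460 / 56.7270 = 5.9310
Qh = 5.9310 * 6.9400 = 41.1609 kW

COP = 5.9310, Qh = 41.1609 kW


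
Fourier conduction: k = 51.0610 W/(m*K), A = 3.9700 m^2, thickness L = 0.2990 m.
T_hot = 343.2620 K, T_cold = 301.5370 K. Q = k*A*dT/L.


dT = 41.7250 K
Q = 51.0610 * 3.9700 * 41.7250 / 0.2990 = 28288.1782 W

28288.1782 W


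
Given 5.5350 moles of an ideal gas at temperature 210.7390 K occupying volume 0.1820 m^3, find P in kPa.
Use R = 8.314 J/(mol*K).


P = nRT/V = 5.5350 * 8.314 * 210.7390 / 0.1820
= 9697.7852 / 0.1820 = 53284.5340 Pa = 53.2845 kPa

53.2845 kPa


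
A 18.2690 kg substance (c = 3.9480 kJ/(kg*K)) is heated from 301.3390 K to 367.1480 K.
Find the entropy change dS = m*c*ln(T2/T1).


T2/T1 = 1.2184
ln(T2/T1) = 0.1975
dS = 18.2690 * 3.9480 * 0.1975 = 14.2470 kJ/K

14.2470 kJ/K


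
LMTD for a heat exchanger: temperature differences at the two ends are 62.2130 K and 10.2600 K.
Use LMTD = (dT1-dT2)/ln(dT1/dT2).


dT1/dT2 = 6.0636
ln(dT1/dT2) = 1.8023
LMTD = 51.9530 / 1.8023 = 28.8258 K

28.8258 K


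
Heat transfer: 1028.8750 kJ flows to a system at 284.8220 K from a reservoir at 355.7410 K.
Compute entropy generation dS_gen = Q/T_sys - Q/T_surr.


dS_sys = 1028.8750/284.8220 = 3.6123 kJ/K
dS_surr = -1028.8750/355.7410 = -2.8922 kJ/K
dS_gen = 3.6123 - 2.8922 = 0.7201 kJ/K (irreversible)

dS_gen = 0.7201 kJ/K, irreversible


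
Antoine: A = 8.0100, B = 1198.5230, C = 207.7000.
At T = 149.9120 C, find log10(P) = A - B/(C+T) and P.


C+T = 357.6120
B/(C+T) = 3.3515
log10(P) = 8.0100 - 3.3515 = 4.6585
P = 10^4.6585 = 45555.2129 mmHg

45555.2129 mmHg


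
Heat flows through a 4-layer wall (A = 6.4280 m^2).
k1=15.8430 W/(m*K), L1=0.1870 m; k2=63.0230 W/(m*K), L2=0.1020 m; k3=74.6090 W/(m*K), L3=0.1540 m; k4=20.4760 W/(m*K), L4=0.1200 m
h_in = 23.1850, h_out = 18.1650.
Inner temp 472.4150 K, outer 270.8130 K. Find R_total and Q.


R_conv_in = 1/(23.1850*6.4280) = 0.0067
R_1 = 0.1870/(15.8430*6.4280) = 0.0018
R_2 = 0.1020/(63.0230*6.4280) = 0.0003
R_3 = 0.1540/(74.6090*6.4280) = 0.0003
R_4 = 0.1200/(20.4760*6.4280) = 0.0009
R_conv_out = 1/(18.1650*6.4280) = 0.0086
R_total = 0.0186 K/W
Q = 201.6020 / 0.0186 = 10841.7328 W

R_total = 0.0186 K/W, Q = 10841.7328 W


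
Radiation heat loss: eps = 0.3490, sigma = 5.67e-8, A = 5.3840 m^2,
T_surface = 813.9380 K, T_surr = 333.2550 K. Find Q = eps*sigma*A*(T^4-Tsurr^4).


T^4 = 4.3890e+11
Tsurr^4 = 1.2334e+10
Q = 0.3490 * 5.67e-8 * 5.3840 * 4.2657e+11 = 45446.3913 W

45446.3913 W


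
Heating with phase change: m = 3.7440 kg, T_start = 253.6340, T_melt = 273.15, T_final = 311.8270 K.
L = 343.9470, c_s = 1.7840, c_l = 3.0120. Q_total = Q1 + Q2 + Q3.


Q1 (sensible, solid) = 3.7440 * 1.7840 * 19.5160 = 130.3531 kJ
Q2 (latent) = 3.7440 * 343.9470 = 1287.7376 kJ
Q3 (sensible, liquid) = 3.7440 * 3.0120 * 38.6770 = 436.1577 kJ
Q_total = 1854.2485 kJ

1854.2485 kJ


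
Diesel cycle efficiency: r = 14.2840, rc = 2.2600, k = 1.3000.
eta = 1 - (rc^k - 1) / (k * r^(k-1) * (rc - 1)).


r^(k-1) = 2.2205
rc^k = 2.8863
eta = 0.4814 = 48.1390%

48.1390%


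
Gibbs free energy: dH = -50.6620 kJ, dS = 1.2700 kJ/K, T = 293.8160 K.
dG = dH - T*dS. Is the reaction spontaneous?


T*dS = 293.8160 * 1.2700 = 373.1463 kJ
dG = -50.6620 - 373.1463 = -423.8083 kJ (spontaneous)

dG = -423.8083 kJ, spontaneous


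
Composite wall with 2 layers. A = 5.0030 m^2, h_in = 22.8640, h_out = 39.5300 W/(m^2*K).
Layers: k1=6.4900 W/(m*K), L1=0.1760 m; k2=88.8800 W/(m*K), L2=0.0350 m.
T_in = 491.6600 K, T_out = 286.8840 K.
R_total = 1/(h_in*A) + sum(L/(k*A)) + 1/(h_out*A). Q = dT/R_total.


R_conv_in = 1/(22.8640*5.0030) = 0.0087
R_1 = 0.1760/(6.4900*5.0030) = 0.0054
R_2 = 0.0350/(88.8800*5.0030) = 7.8711e-05
R_conv_out = 1/(39.5300*5.0030) = 0.0051
R_total = 0.0193 K/W
Q = 204.7760 / 0.0193 = 10611.4022 W

R_total = 0.0193 K/W, Q = 10611.4022 W


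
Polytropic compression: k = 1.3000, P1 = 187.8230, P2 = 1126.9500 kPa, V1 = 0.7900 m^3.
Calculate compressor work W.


(k-1)/k = 0.2308
(P2/P1)^exp = 1.5121
W = 4.3333 * 187.8230 * 0.7900 * (1.5121 - 1) = 329.2568 kJ

329.2568 kJ


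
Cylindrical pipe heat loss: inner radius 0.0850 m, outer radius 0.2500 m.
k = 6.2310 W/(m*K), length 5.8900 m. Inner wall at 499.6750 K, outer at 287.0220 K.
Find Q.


dT = 212.6530 K
ln(ro/ri) = 1.0788
Q = 2*pi*6.2310*5.8900*212.6530 / 1.0788 = 45454.7843 W

45454.7843 W


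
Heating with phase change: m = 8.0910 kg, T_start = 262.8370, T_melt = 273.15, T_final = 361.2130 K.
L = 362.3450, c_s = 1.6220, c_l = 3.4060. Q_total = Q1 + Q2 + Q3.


Q1 (sensible, solid) = 8.0910 * 1.6220 * 10.3130 = 135.3437 kJ
Q2 (latent) = 8.0910 * 362.3450 = 2931.7334 kJ
Q3 (sensible, liquid) = 8.0910 * 3.4060 * 88.0630 = 2426.8354 kJ
Q_total = 5493.9125 kJ

5493.9125 kJ


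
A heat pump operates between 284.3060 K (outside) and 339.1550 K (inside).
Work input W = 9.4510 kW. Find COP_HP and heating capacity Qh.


COP = 339.1550 / 54.8490 = 6.1834
Qh = 6.1834 * 9.4510 = 58.4396 kW

COP = 6.1834, Qh = 58.4396 kW


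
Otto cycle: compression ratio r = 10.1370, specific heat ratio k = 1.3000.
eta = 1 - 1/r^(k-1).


r^(k-1) = 2.0034
eta = 1 - 1/2.0034 = 0.5009 = 50.0854%

50.0854%


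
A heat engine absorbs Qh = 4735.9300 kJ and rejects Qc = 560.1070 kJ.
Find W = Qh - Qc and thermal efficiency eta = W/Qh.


W = 4735.9300 - 560.1070 = 4175.8230 kJ
eta = 4175.8230 / 4735.9300 = 0.8817 = 88.1732%

W = 4175.8230 kJ, eta = 88.1732%


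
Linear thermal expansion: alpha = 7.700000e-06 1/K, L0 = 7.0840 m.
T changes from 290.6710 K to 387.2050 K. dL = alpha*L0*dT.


dT = 96.5340 K
dL = 7.700000e-06 * 7.0840 * 96.5340 = 0.005266 m
L_final = 7.089266 m

dL = 0.005266 m


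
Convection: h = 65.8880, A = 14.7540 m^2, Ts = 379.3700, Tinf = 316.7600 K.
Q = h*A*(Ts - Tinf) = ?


dT = 62.6100 K
Q = 65.8880 * 14.7540 * 62.6100 = 60863.9043 W

60863.9043 W


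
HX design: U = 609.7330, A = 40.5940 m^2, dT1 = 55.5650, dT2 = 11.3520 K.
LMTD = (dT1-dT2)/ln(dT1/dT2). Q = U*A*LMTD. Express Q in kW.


LMTD = 27.8391 K
Q = 609.7330 * 40.5940 * 27.8391 = 689060.5669 W = 689.0606 kW

689.0606 kW


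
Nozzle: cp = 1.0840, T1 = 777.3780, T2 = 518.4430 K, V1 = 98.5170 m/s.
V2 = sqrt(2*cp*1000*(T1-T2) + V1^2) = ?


dT = 258.9350 K
2*cp*1000*dT = 561371.0800
V1^2 = 9705.5993
V2 = sqrt(571076.6793) = 755.6962 m/s

755.6962 m/s


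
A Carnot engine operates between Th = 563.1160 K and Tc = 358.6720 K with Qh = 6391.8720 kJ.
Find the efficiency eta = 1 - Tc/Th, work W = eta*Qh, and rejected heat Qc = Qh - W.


eta = 1 - 358.6720/563.1160 = 0.3631
W = 0.3631 * 6391.8720 = 2320.6229 kJ
Qc = 6391.8720 - 2320.6229 = 4071.2491 kJ

eta = 36.3058%, W = 2320.6229 kJ, Qc = 4071.2491 kJ


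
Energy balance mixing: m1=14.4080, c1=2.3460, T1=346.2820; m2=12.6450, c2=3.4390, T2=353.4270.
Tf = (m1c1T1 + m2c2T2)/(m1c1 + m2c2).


num = 27073.9174
den = 77.2873
Tf = 350.3022 K

350.3022 K


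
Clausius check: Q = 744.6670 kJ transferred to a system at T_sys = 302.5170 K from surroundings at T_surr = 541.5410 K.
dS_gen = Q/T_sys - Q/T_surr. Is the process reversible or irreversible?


dS_sys = 744.6670/302.5170 = 2.4616 kJ/K
dS_surr = -744.6670/541.5410 = -1.3751 kJ/K
dS_gen = 2.4616 - 1.3751 = 1.0865 kJ/K (irreversible)

dS_gen = 1.0865 kJ/K, irreversible


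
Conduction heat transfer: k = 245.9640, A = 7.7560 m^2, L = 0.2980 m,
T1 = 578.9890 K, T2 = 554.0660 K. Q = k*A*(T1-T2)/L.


dT = 24.9230 K
Q = 245.9640 * 7.7560 * 24.9230 / 0.2980 = 159548.7481 W

159548.7481 W


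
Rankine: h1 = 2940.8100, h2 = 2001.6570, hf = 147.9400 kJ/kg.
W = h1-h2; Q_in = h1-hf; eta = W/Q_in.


W = 939.1530 kJ/kg
Q_in = 2792.8700 kJ/kg
eta = 0.3363 = 33.6268%

eta = 33.6268%


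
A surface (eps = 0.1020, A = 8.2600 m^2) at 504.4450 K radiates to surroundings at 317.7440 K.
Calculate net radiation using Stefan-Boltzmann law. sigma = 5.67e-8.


T^4 = 6.4752e+10
Tsurr^4 = 1.0193e+10
Q = 0.1020 * 5.67e-8 * 8.2600 * 5.4559e+10 = 2606.3383 W

2606.3383 W


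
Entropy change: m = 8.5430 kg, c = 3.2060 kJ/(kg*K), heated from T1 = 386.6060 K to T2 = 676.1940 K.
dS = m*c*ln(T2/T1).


T2/T1 = 1.7491
ln(T2/T1) = 0.5591
dS = 8.5430 * 3.2060 * 0.5591 = 15.3124 kJ/K

15.3124 kJ/K


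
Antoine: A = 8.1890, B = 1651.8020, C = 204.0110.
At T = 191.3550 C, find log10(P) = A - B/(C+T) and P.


C+T = 395.3660
B/(C+T) = 4.1779
log10(P) = 8.1890 - 4.1779 = 4.0111
P = 10^4.0111 = 10258.7385 mmHg

10258.7385 mmHg


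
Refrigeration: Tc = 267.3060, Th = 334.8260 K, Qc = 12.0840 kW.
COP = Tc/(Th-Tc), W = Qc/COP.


COP = 267.3060 / 67.5200 = 3.9589
W = 12.0840 / 3.9589 = 3.0524 kW

COP = 3.9589, W = 3.0524 kW


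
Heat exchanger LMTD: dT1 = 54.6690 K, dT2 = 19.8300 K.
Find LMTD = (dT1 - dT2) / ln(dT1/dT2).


dT1/dT2 = 2.7569
ln(dT1/dT2) = 1.0141
LMTD = 34.8390 / 1.0141 = 34.3546 K

34.3546 K


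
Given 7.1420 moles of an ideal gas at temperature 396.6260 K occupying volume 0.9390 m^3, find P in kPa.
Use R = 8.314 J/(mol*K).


P = nRT/V = 7.1420 * 8.314 * 396.6260 / 0.9390
= 23551.0918 / 0.9390 = 25081.0350 Pa = 25.0810 kPa

25.0810 kPa


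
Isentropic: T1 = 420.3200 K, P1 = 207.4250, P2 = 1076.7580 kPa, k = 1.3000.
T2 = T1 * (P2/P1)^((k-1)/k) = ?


(k-1)/k = 0.2308
(P2/P1)^exp = 1.4624
T2 = 420.3200 * 1.4624 = 614.6662 K

614.6662 K


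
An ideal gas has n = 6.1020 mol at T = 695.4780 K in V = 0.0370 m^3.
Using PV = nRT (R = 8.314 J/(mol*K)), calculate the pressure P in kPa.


P = nRT/V = 6.1020 * 8.314 * 695.4780 / 0.0370
= 35283.0094 / 0.0370 = 953594.8478 Pa = 953.5948 kPa

953.5948 kPa


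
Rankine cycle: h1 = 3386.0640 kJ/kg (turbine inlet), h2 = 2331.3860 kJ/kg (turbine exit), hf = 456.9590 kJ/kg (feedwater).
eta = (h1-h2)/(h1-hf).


W = 1054.6780 kJ/kg
Q_in = 2929.1050 kJ/kg
eta = 0.3601 = 36.0068%

eta = 36.0068%


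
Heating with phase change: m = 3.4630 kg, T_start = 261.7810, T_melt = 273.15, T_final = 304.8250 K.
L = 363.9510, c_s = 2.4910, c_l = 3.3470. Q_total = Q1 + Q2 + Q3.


Q1 (sensible, solid) = 3.4630 * 2.4910 * 11.3690 = 98.0728 kJ
Q2 (latent) = 3.4630 * 363.9510 = 1260.3623 kJ
Q3 (sensible, liquid) = 3.4630 * 3.3470 * 31.6750 = 367.1342 kJ
Q_total = 1725.5693 kJ

1725.5693 kJ


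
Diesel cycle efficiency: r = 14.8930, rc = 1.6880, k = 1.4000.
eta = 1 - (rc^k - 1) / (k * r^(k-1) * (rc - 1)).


r^(k-1) = 2.9457
rc^k = 2.0812
eta = 0.6189 = 61.8924%

61.8924%


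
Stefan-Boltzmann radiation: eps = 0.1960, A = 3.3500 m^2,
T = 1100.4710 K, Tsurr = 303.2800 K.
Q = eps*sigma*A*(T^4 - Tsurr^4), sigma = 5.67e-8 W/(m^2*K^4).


T^4 = 1.4666e+12
Tsurr^4 = 8.4601e+09
Q = 0.1960 * 5.67e-8 * 3.3500 * 1.4581e+12 = 54285.7545 W

54285.7545 W


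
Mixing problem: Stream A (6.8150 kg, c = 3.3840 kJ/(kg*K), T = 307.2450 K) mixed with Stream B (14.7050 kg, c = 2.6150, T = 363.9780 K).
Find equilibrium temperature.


num = 21081.9272
den = 61.5155
Tf = 342.7090 K

342.7090 K


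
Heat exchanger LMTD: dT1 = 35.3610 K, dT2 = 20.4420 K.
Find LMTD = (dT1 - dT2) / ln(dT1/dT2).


dT1/dT2 = 1.7298
ln(dT1/dT2) = 0.5480
LMTD = 14.9190 / 0.5480 = 27.2236 K

27.2236 K


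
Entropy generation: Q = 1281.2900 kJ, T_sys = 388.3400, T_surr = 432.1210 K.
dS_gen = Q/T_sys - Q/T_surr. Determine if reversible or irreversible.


dS_sys = 1281.2900/388.3400 = 3.2994 kJ/K
dS_surr = -1281.2900/432.1210 = -2.9651 kJ/K
dS_gen = 3.2994 - 2.9651 = 0.3343 kJ/K (irreversible)

dS_gen = 0.3343 kJ/K, irreversible


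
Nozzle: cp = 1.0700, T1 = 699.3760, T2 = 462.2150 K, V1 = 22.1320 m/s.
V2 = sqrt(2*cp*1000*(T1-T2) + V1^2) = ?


dT = 237.1610 K
2*cp*1000*dT = 507524.5400
V1^2 = 489.8254
V2 = sqrt(508014.3654) = 712.7513 m/s

712.7513 m/s


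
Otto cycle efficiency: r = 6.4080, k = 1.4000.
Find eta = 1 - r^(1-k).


r^(k-1) = 2.1023
eta = 1 - 1/2.1023 = 0.5243 = 52.4324%

52.4324%


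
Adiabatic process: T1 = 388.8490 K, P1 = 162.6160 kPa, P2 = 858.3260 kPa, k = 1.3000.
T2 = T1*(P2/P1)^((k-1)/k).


(k-1)/k = 0.2308
(P2/P1)^exp = 1.4680
T2 = 388.8490 * 1.4680 = 570.8332 K

570.8332 K


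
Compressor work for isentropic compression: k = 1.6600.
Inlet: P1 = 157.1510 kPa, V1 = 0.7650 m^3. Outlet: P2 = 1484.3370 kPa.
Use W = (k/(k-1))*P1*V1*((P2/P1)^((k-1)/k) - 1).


(k-1)/k = 0.3976
(P2/P1)^exp = 2.4419
W = 2.5152 * 157.1510 * 0.7650 * (2.4419 - 1) = 436.0056 kJ

436.0056 kJ


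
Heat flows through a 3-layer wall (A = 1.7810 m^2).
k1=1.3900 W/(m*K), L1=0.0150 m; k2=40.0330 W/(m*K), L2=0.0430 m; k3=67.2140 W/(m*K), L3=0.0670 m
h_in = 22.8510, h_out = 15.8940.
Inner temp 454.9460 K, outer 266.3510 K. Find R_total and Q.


R_conv_in = 1/(22.8510*1.7810) = 0.0246
R_1 = 0.0150/(1.3900*1.7810) = 0.0061
R_2 = 0.0430/(40.0330*1.7810) = 0.0006
R_3 = 0.0670/(67.2140*1.7810) = 0.0006
R_conv_out = 1/(15.8940*1.7810) = 0.0353
R_total = 0.0671 K/W
Q = 188.5950 / 0.0671 = 2809.8144 W

R_total = 0.0671 K/W, Q = 2809.8144 W


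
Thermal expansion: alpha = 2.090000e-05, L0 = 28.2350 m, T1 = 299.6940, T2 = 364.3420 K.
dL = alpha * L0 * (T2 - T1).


dT = 64.6480 K
dL = 2.090000e-05 * 28.2350 * 64.6480 = 0.038150 m
L_final = 28.273150 m

dL = 0.038150 m


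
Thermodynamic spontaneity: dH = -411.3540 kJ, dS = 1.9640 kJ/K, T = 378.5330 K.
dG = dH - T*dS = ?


T*dS = 378.5330 * 1.9640 = 743.4388 kJ
dG = -411.3540 - 743.4388 = -1154.7928 kJ (spontaneous)

dG = -1154.7928 kJ, spontaneous


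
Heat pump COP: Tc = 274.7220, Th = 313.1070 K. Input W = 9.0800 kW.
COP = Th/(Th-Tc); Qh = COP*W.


COP = 313.1070 / 38.3850 = 8.1570
Qh = 8.1570 * 9.0800 = 74.0657 kW

COP = 8.1570, Qh = 74.0657 kW


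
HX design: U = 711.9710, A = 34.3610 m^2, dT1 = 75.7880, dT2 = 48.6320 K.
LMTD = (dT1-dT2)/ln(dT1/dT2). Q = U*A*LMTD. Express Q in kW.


LMTD = 61.2093 K
Q = 711.9710 * 34.3610 * 61.2093 = 1497425.9947 W = 1497.4260 kW

1497.4260 kW


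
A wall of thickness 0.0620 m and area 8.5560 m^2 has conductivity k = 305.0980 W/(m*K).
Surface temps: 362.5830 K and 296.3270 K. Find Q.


dT = 66.2560 K
Q = 305.0980 * 8.5560 * 66.2560 / 0.0620 = 2789611.0861 W

2789611.0861 W


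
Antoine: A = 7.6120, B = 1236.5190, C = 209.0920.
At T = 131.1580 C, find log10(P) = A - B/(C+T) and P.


C+T = 340.2500
B/(C+T) = 3.6341
log10(P) = 7.6120 - 3.6341 = 3.9779
P = 10^3.9779 = 9502.7998 mmHg

9502.7998 mmHg


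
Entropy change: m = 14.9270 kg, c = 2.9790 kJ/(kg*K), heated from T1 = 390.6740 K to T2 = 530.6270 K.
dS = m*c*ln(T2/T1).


T2/T1 = 1.3582
ln(T2/T1) = 0.3062
dS = 14.9270 * 2.9790 * 0.3062 = 13.6153 kJ/K

13.6153 kJ/K
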